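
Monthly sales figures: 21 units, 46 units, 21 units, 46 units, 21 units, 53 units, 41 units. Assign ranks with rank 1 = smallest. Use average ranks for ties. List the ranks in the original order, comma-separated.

2, 5.5, 2, 5.5, 2, 7, 4

Sorted (ascending): 21, 21, 21, 41, 46, 46, 53
The 3 values of 21 occupy positions 1–3 → average rank 2.
The 2 values of 46 occupy positions 5–6 → average rank (5+6)/2 = 5.5.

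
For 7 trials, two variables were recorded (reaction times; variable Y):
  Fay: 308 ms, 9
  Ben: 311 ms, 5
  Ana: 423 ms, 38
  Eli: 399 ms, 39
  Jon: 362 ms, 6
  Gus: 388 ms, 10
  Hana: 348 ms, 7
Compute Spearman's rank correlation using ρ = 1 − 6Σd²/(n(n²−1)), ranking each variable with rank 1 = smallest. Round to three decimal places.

0.714

Ranks of variable 1: 1, 2, 7, 6, 4, 5, 3
Ranks of variable 2: 4, 1, 6, 7, 2, 5, 3
d = r₁ − r₂: -3, 1, 1, -1, 2, 0, 0
d²: 9, 1, 1, 1, 4, 0, 0; Σd² = 16
ρ = 1 − 6·16/(7·48) = 1 − 96/336 = 0.714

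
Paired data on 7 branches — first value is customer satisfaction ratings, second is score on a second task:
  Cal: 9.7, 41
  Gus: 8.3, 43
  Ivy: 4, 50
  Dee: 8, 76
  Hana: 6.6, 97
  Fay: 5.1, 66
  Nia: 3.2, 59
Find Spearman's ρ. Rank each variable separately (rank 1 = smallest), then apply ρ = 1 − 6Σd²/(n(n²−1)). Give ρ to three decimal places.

Ranks of variable 1: 7, 6, 2, 5, 4, 3, 1
Ranks of variable 2: 1, 2, 3, 6, 7, 5, 4
d = r₁ − r₂: 6, 4, -1, -1, -3, -2, -3
d²: 36, 16, 1, 1, 9, 4, 9; Σd² = 76
ρ = 1 − 6·76/(7·48) = 1 − 456/336 = -0.357

-0.357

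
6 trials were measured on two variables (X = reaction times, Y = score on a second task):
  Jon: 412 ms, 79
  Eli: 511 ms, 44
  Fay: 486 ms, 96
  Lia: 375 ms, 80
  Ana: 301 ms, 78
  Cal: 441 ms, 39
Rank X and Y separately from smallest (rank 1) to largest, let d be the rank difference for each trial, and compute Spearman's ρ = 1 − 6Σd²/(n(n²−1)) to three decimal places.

-0.143

Ranks of variable 1: 3, 6, 5, 2, 1, 4
Ranks of variable 2: 4, 2, 6, 5, 3, 1
d = r₁ − r₂: -1, 4, -1, -3, -2, 3
d²: 1, 16, 1, 9, 4, 9; Σd² = 40
ρ = 1 − 6·40/(6·35) = 1 − 240/210 = -0.143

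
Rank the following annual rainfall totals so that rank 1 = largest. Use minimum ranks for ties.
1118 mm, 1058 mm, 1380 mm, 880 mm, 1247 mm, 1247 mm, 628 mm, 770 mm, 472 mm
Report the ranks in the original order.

4, 5, 1, 6, 2, 2, 8, 7, 9

Sorted (descending): 1380, 1247, 1247, 1118, 1058, 880, 770, 628, 472
The 2 values of 1247 occupy positions 2–3 → each gets rank 2.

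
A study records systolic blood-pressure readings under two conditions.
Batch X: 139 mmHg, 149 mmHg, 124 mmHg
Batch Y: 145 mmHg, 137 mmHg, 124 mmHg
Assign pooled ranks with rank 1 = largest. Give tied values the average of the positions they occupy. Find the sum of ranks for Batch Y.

11.5

Sorted (descending): 149, 145, 139, 137, 124, 124
The 2 values of 124 occupy positions 5–6 → average rank (5+6)/2 = 5.5.
Batch Y values → pooled ranks: 145→2, 137→4, 124→5.5
Rank sum = 2 + 4 + 5.5 = 11.5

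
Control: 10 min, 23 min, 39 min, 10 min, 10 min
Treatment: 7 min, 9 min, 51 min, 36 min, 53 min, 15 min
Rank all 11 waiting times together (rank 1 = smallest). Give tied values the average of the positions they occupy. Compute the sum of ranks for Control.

Sorted (ascending): 7, 9, 10, 10, 10, 15, 23, 36, 39, 51, 53
The 3 values of 10 occupy positions 3–5 → average rank 4.
Control values → pooled ranks: 10→4, 23→7, 39→9, 10→4, 10→4
Rank sum = 4 + 7 + 9 + 4 + 4 = 28

28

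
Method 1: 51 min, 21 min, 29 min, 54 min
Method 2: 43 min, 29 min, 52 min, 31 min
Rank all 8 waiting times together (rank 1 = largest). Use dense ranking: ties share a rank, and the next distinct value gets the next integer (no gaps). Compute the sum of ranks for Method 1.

Sorted (descending): 54, 52, 51, 43, 31, 29, 29, 21
The 2 values of 29 share dense rank 6.
Remaining distinct values take the next consecutive integers.
Method 1 values → pooled ranks: 51→3, 21→7, 29→6, 54→1
Rank sum = 3 + 7 + 6 + 1 = 17

17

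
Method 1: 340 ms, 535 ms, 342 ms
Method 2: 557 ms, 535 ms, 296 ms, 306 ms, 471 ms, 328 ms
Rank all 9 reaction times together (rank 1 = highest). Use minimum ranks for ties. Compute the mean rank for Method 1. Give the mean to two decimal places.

Sorted (descending): 557, 535, 535, 471, 342, 340, 328, 306, 296
The 2 values of 535 occupy positions 2–3 → each gets rank 2.
Method 1 values → pooled ranks: 340→6, 535→2, 342→5
Mean rank = (6 + 2 + 5) / 3 = 4.33

4.33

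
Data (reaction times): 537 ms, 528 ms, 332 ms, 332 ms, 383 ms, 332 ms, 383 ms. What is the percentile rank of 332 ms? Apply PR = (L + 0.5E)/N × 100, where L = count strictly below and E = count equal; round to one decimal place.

21.4

N = 7.
Strictly below 332: 0. Equal to 332: 3.
PR = (0 + 0.5·3)/7 × 100 = 21.4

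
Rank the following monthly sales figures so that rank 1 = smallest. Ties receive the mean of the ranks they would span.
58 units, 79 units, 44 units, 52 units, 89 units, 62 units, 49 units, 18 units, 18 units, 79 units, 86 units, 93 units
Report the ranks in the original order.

Sorted (ascending): 18, 18, 44, 49, 52, 58, 62, 79, 79, 86, 89, 93
The 2 values of 18 occupy positions 1–2 → average rank (1+2)/2 = 1.5.
The 2 values of 79 occupy positions 8–9 → average rank (8+9)/2 = 8.5.

6, 8.5, 3, 5, 11, 7, 4, 1.5, 1.5, 8.5, 10, 12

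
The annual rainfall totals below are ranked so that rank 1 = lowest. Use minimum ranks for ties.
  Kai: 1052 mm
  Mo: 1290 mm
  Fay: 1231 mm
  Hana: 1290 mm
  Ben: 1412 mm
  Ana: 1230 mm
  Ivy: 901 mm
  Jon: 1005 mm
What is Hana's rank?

6

Sorted (ascending): 901, 1005, 1052, 1230, 1231, 1290, 1290, 1412
The 2 values of 1290 occupy positions 6–7 → each gets rank 6.
Hana has value 1290 mm → rank 6.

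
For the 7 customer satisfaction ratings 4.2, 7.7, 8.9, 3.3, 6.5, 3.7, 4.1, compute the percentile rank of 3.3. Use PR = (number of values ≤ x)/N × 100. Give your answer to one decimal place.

14.3

N = 7.
Strictly below 3.3: 0. Equal to 3.3: 1.
PR = 1/7 × 100 = 14.3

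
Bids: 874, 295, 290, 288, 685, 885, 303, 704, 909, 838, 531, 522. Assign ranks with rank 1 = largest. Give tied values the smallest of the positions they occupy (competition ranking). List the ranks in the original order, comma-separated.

3, 10, 11, 12, 6, 2, 9, 5, 1, 4, 7, 8

Sorted (descending): 909, 885, 874, 838, 704, 685, 531, 522, 303, 295, 290, 288
No ties — each value takes its position as its rank.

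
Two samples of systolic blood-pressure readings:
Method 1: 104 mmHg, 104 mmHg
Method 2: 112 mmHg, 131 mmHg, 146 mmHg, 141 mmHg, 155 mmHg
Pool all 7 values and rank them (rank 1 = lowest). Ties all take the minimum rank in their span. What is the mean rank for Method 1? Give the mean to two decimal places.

Sorted (ascending): 104, 104, 112, 131, 141, 146, 155
The 2 values of 104 occupy positions 1–2 → each gets rank 1.
Method 1 values → pooled ranks: 104→1, 104→1
Mean rank = (1 + 1) / 2 = 1.00

1.00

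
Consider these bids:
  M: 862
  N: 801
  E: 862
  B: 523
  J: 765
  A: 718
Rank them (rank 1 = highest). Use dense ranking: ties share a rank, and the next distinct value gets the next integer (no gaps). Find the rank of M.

1

Sorted (descending): 862, 862, 801, 765, 718, 523
The 2 values of 862 share dense rank 1.
Remaining distinct values take the next consecutive integers.
M has value 862 → rank 1.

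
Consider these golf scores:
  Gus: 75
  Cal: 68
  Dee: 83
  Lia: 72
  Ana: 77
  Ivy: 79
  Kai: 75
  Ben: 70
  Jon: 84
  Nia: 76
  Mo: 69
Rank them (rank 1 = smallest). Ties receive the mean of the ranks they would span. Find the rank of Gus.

Sorted (ascending): 68, 69, 70, 72, 75, 75, 76, 77, 79, 83, 84
The 2 values of 75 occupy positions 5–6 → average rank (5+6)/2 = 5.5.
Gus has value 75 → rank 5.5.

5.5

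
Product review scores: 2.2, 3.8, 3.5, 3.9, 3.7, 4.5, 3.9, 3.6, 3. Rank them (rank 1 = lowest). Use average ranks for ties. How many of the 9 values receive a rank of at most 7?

Sorted (ascending): 2.2, 3, 3.5, 3.6, 3.7, 3.8, 3.9, 3.9, 4.5
The 2 values of 3.9 occupy positions 7–8 → average rank (7+8)/2 = 7.5.
Ranks ≤ 7: {1, 2, 3, 4, 5, 6} → 6 values.

6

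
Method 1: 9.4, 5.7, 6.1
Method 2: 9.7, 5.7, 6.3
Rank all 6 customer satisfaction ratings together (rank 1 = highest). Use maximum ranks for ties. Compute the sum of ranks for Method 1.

12

Sorted (descending): 9.7, 9.4, 6.3, 6.1, 5.7, 5.7
The 2 values of 5.7 occupy positions 5–6 → each gets rank 6.
Method 1 values → pooled ranks: 9.4→2, 5.7→6, 6.1→4
Rank sum = 2 + 6 + 4 = 12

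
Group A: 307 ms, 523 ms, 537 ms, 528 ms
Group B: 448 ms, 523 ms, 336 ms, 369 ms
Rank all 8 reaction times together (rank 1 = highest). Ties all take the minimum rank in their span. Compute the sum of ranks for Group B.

21

Sorted (descending): 537, 528, 523, 523, 448, 369, 336, 307
The 2 values of 523 occupy positions 3–4 → each gets rank 3.
Group B values → pooled ranks: 448→5, 523→3, 336→7, 369→6
Rank sum = 5 + 3 + 7 + 6 = 21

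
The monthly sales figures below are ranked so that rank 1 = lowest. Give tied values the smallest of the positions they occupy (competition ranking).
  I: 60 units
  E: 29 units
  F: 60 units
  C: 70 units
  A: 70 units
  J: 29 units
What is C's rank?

Sorted (ascending): 29, 29, 60, 60, 70, 70
The 2 values of 29 occupy positions 1–2 → each gets rank 1.
The 2 values of 60 occupy positions 3–4 → each gets rank 3.
The 2 values of 70 occupy positions 5–6 → each gets rank 5.
C has value 70 units → rank 5.

5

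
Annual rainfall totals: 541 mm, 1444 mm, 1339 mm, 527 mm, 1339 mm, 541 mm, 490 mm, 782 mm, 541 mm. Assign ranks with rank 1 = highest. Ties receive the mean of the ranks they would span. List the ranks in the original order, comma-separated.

6, 1, 2.5, 8, 2.5, 6, 9, 4, 6

Sorted (descending): 1444, 1339, 1339, 782, 541, 541, 541, 527, 490
The 2 values of 1339 occupy positions 2–3 → average rank (2+3)/2 = 2.5.
The 3 values of 541 occupy positions 5–7 → average rank 6.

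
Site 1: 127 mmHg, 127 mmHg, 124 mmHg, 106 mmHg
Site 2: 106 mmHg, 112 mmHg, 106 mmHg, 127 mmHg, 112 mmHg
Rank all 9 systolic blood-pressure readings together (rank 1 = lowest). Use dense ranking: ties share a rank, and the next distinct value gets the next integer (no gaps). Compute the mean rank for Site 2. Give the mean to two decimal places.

2.00

Sorted (ascending): 106, 106, 106, 112, 112, 124, 127, 127, 127
The 3 values of 106 share dense rank 1.
The 2 values of 112 share dense rank 2.
The 3 values of 127 share dense rank 4.
Remaining distinct values take the next consecutive integers.
Site 2 values → pooled ranks: 106→1, 112→2, 106→1, 127→4, 112→2
Mean rank = (1 + 2 + 1 + 4 + 2) / 5 = 2.00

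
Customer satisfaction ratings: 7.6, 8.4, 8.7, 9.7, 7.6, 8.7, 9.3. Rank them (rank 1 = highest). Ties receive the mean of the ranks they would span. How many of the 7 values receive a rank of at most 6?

Sorted (descending): 9.7, 9.3, 8.7, 8.7, 8.4, 7.6, 7.6
The 2 values of 8.7 occupy positions 3–4 → average rank (3+4)/2 = 3.5.
The 2 values of 7.6 occupy positions 6–7 → average rank (6+7)/2 = 6.5.
Ranks ≤ 6: {1, 2, 3.5, 3.5, 5} → 5 values.

5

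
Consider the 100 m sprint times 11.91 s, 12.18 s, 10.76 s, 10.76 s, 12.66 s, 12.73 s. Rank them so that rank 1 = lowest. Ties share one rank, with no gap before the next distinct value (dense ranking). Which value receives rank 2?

Sorted (ascending): 10.76, 10.76, 11.91, 12.18, 12.66, 12.73
The 2 values of 10.76 share dense rank 1.
Remaining distinct values take the next consecutive integers.
Rank 2 → value 11.91.

11.91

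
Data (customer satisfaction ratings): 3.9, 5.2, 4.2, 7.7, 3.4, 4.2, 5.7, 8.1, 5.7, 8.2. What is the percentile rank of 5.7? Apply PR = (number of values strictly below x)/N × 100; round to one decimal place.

N = 10.
Strictly below 5.7: 5. Equal to 5.7: 2.
PR = 5/10 × 100 = 50.0

50.0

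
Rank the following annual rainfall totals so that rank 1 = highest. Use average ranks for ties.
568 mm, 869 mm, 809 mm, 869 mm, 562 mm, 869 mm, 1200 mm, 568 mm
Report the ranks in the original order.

6.5, 3, 5, 3, 8, 3, 1, 6.5

Sorted (descending): 1200, 869, 869, 869, 809, 568, 568, 562
The 3 values of 869 occupy positions 2–4 → average rank 3.
The 2 values of 568 occupy positions 6–7 → average rank (6+7)/2 = 6.5.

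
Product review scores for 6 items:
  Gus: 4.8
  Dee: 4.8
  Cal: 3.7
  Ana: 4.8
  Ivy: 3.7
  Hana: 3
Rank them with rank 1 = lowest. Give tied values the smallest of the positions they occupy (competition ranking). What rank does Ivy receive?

2

Sorted (ascending): 3, 3.7, 3.7, 4.8, 4.8, 4.8
The 2 values of 3.7 occupy positions 2–3 → each gets rank 2.
The 3 values of 4.8 occupy positions 4–6 → each gets rank 4.
Ivy has value 3.7 → rank 2.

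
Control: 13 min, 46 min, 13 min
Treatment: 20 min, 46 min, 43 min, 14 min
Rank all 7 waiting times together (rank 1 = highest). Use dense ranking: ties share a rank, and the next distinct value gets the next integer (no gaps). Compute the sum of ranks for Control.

11

Sorted (descending): 46, 46, 43, 20, 14, 13, 13
The 2 values of 46 share dense rank 1.
The 2 values of 13 share dense rank 5.
Remaining distinct values take the next consecutive integers.
Control values → pooled ranks: 13→5, 46→1, 13→5
Rank sum = 5 + 1 + 5 = 11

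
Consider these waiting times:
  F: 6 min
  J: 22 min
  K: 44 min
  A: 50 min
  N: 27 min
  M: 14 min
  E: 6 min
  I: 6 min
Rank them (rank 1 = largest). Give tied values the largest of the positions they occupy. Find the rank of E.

Sorted (descending): 50, 44, 27, 22, 14, 6, 6, 6
The 3 values of 6 occupy positions 6–8 → each gets rank 8.
E has value 6 min → rank 8.

8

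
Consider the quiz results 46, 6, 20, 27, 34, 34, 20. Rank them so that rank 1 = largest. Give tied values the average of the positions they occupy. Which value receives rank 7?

Sorted (descending): 46, 34, 34, 27, 20, 20, 6
The 2 values of 34 occupy positions 2–3 → average rank (2+3)/2 = 2.5.
The 2 values of 20 occupy positions 5–6 → average rank (5+6)/2 = 5.5.
Rank 7 → value 6.

6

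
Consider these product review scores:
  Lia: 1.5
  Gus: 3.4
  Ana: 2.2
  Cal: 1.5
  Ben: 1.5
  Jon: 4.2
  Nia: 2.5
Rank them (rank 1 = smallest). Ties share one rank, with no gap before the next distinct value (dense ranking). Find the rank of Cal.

Sorted (ascending): 1.5, 1.5, 1.5, 2.2, 2.5, 3.4, 4.2
The 3 values of 1.5 share dense rank 1.
Remaining distinct values take the next consecutive integers.
Cal has value 1.5 → rank 1.

1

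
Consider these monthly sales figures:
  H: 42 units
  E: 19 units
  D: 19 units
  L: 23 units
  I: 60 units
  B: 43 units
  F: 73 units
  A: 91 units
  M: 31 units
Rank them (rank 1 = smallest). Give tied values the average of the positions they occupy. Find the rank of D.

Sorted (ascending): 19, 19, 23, 31, 42, 43, 60, 73, 91
The 2 values of 19 occupy positions 1–2 → average rank (1+2)/2 = 1.5.
D has value 19 units → rank 1.5.

1.5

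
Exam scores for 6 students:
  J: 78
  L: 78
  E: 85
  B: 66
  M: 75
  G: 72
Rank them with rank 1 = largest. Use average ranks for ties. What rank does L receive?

2.5

Sorted (descending): 85, 78, 78, 75, 72, 66
The 2 values of 78 occupy positions 2–3 → average rank (2+3)/2 = 2.5.
L has value 78 → rank 2.5.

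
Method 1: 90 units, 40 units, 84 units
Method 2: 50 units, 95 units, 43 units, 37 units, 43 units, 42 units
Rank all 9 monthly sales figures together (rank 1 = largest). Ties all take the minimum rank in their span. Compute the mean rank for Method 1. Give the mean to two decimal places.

Sorted (descending): 95, 90, 84, 50, 43, 43, 42, 40, 37
The 2 values of 43 occupy positions 5–6 → each gets rank 5.
Method 1 values → pooled ranks: 90→2, 40→8, 84→3
Mean rank = (2 + 8 + 3) / 3 = 4.33

4.33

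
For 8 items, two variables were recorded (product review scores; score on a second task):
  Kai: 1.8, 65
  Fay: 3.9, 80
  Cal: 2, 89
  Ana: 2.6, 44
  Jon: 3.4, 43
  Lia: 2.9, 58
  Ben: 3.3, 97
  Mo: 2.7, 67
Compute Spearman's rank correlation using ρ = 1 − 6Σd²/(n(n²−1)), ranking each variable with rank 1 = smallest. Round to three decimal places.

Ranks of variable 1: 1, 8, 2, 3, 7, 5, 6, 4
Ranks of variable 2: 4, 6, 7, 2, 1, 3, 8, 5
d = r₁ − r₂: -3, 2, -5, 1, 6, 2, -2, -1
d²: 9, 4, 25, 1, 36, 4, 4, 1; Σd² = 84
ρ = 1 − 6·84/(8·63) = 1 − 504/504 = 0.000

0.000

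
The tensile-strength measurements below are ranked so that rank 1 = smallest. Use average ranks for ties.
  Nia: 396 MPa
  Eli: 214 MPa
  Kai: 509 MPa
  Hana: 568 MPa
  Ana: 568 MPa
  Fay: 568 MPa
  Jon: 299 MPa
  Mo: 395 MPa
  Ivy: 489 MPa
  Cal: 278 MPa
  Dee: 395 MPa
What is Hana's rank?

Sorted (ascending): 214, 278, 299, 395, 395, 396, 489, 509, 568, 568, 568
The 2 values of 395 occupy positions 4–5 → average rank (4+5)/2 = 4.5.
The 3 values of 568 occupy positions 9–11 → average rank 10.
Hana has value 568 MPa → rank 10.

10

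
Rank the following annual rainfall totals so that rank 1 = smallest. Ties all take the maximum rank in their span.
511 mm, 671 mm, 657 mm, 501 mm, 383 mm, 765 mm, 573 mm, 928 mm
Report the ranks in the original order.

Sorted (ascending): 383, 501, 511, 573, 657, 671, 765, 928
No ties — each value takes its position as its rank.

3, 6, 5, 2, 1, 7, 4, 8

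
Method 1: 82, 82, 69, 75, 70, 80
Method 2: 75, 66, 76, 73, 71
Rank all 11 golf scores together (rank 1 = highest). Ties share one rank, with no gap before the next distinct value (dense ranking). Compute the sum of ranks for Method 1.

23

Sorted (descending): 82, 82, 80, 76, 75, 75, 73, 71, 70, 69, 66
The 2 values of 82 share dense rank 1.
The 2 values of 75 share dense rank 4.
Remaining distinct values take the next consecutive integers.
Method 1 values → pooled ranks: 82→1, 82→1, 69→8, 75→4, 70→7, 80→2
Rank sum = 1 + 1 + 8 + 4 + 7 + 2 = 23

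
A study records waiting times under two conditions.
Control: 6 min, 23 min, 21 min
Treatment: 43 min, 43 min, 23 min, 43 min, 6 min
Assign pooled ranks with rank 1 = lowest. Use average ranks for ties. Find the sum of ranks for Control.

9

Sorted (ascending): 6, 6, 21, 23, 23, 43, 43, 43
The 2 values of 6 occupy positions 1–2 → average rank (1+2)/2 = 1.5.
The 2 values of 23 occupy positions 4–5 → average rank (4+5)/2 = 4.5.
The 3 values of 43 occupy positions 6–8 → average rank 7.
Control values → pooled ranks: 6→1.5, 23→4.5, 21→3
Rank sum = 1.5 + 4.5 + 3 = 9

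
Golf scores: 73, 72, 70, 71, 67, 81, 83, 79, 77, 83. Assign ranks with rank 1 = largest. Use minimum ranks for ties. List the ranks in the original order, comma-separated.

6, 7, 9, 8, 10, 3, 1, 4, 5, 1

Sorted (descending): 83, 83, 81, 79, 77, 73, 72, 71, 70, 67
The 2 values of 83 occupy positions 1–2 → each gets rank 1.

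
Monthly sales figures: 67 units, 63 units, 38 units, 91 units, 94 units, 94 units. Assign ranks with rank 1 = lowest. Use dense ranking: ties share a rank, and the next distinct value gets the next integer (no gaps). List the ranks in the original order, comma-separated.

Sorted (ascending): 38, 63, 67, 91, 94, 94
The 2 values of 94 share dense rank 5.
Remaining distinct values take the next consecutive integers.

3, 2, 1, 4, 5, 5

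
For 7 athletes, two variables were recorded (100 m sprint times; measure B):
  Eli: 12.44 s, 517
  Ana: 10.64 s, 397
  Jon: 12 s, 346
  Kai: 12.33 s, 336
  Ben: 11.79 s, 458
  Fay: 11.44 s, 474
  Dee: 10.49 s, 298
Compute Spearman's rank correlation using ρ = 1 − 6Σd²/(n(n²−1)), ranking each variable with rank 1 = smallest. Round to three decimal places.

Ranks of variable 1: 7, 2, 5, 6, 4, 3, 1
Ranks of variable 2: 7, 4, 3, 2, 5, 6, 1
d = r₁ − r₂: 0, -2, 2, 4, -1, -3, 0
d²: 0, 4, 4, 16, 1, 9, 0; Σd² = 34
ρ = 1 − 6·34/(7·48) = 1 − 204/336 = 0.393

0.393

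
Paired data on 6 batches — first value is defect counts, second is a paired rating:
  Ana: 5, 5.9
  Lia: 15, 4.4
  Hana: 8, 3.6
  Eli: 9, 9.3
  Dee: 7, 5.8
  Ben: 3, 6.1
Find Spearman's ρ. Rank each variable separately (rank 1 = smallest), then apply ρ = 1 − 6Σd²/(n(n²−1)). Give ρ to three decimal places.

Ranks of variable 1: 2, 6, 4, 5, 3, 1
Ranks of variable 2: 4, 2, 1, 6, 3, 5
d = r₁ − r₂: -2, 4, 3, -1, 0, -4
d²: 4, 16, 9, 1, 0, 16; Σd² = 46
ρ = 1 − 6·46/(6·35) = 1 − 276/210 = -0.314

-0.314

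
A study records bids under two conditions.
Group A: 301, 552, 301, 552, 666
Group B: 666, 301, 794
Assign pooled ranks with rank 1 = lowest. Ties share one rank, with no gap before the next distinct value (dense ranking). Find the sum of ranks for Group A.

Sorted (ascending): 301, 301, 301, 552, 552, 666, 666, 794
The 3 values of 301 share dense rank 1.
The 2 values of 552 share dense rank 2.
The 2 values of 666 share dense rank 3.
Remaining distinct values take the next consecutive integers.
Group A values → pooled ranks: 301→1, 552→2, 301→1, 552→2, 666→3
Rank sum = 1 + 2 + 1 + 2 + 3 = 9

9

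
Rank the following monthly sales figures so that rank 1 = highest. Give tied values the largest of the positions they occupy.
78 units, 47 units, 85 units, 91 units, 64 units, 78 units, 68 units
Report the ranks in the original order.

4, 7, 2, 1, 6, 4, 5

Sorted (descending): 91, 85, 78, 78, 68, 64, 47
The 2 values of 78 occupy positions 3–4 → each gets rank 4.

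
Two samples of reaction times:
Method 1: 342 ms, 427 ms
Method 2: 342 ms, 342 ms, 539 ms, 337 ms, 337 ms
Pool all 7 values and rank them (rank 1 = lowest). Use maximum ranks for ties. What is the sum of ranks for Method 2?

21

Sorted (ascending): 337, 337, 342, 342, 342, 427, 539
The 2 values of 337 occupy positions 1–2 → each gets rank 2.
The 3 values of 342 occupy positions 3–5 → each gets rank 5.
Method 2 values → pooled ranks: 342→5, 342→5, 539→7, 337→2, 337→2
Rank sum = 5 + 5 + 7 + 2 + 2 = 21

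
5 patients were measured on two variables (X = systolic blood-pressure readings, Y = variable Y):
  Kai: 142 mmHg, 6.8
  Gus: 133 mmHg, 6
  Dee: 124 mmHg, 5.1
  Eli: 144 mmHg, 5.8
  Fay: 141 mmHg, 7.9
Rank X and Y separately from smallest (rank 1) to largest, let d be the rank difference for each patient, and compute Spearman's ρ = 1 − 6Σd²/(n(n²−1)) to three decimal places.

Ranks of variable 1: 4, 2, 1, 5, 3
Ranks of variable 2: 4, 3, 1, 2, 5
d = r₁ − r₂: 0, -1, 0, 3, -2
d²: 0, 1, 0, 9, 4; Σd² = 14
ρ = 1 − 6·14/(5·24) = 1 − 84/120 = 0.300

0.300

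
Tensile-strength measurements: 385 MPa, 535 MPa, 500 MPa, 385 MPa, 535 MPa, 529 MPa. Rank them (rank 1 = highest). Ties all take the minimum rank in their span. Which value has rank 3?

529

Sorted (descending): 535, 535, 529, 500, 385, 385
The 2 values of 535 occupy positions 1–2 → each gets rank 1.
The 2 values of 385 occupy positions 5–6 → each gets rank 5.
Rank 3 → value 529.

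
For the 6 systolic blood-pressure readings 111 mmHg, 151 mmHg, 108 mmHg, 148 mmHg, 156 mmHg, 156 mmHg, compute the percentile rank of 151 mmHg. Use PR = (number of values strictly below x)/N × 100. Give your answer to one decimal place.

50.0

N = 6.
Strictly below 151: 3. Equal to 151: 1.
PR = 3/6 × 100 = 50.0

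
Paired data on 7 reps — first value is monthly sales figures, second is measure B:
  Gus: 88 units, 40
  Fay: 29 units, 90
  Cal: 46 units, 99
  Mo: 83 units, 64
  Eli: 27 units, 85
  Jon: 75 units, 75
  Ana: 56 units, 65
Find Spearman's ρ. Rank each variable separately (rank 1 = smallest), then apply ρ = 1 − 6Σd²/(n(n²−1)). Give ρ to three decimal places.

-0.821

Ranks of variable 1: 7, 2, 3, 6, 1, 5, 4
Ranks of variable 2: 1, 6, 7, 2, 5, 4, 3
d = r₁ − r₂: 6, -4, -4, 4, -4, 1, 1
d²: 36, 16, 16, 16, 16, 1, 1; Σd² = 102
ρ = 1 − 6·102/(7·48) = 1 − 612/336 = -0.821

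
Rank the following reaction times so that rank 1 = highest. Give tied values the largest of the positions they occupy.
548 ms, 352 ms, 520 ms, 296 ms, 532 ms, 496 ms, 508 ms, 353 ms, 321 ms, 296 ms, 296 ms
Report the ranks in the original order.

1, 7, 3, 11, 2, 5, 4, 6, 8, 11, 11

Sorted (descending): 548, 532, 520, 508, 496, 353, 352, 321, 296, 296, 296
The 3 values of 296 occupy positions 9–11 → each gets rank 11.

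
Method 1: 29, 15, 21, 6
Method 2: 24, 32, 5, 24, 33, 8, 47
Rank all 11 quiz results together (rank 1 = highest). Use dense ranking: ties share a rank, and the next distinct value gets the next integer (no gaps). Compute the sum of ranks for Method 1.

Sorted (descending): 47, 33, 32, 29, 24, 24, 21, 15, 8, 6, 5
The 2 values of 24 share dense rank 5.
Remaining distinct values take the next consecutive integers.
Method 1 values → pooled ranks: 29→4, 15→7, 21→6, 6→9
Rank sum = 4 + 7 + 6 + 9 = 26

26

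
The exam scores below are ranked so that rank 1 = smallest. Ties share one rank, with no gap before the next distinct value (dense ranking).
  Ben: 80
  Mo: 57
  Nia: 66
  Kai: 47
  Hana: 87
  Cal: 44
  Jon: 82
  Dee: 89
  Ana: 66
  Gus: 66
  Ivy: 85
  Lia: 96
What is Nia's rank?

Sorted (ascending): 44, 47, 57, 66, 66, 66, 80, 82, 85, 87, 89, 96
The 3 values of 66 share dense rank 4.
Remaining distinct values take the next consecutive integers.
Nia has value 66 → rank 4.

4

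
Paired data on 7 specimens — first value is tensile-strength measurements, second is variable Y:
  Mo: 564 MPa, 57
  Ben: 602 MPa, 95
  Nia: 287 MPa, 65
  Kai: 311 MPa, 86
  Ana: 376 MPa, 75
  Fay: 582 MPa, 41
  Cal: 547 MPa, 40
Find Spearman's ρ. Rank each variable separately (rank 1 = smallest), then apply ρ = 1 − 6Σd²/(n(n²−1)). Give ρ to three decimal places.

Ranks of variable 1: 5, 7, 1, 2, 3, 6, 4
Ranks of variable 2: 3, 7, 4, 6, 5, 2, 1
d = r₁ − r₂: 2, 0, -3, -4, -2, 4, 3
d²: 4, 0, 9, 16, 4, 16, 9; Σd² = 58
ρ = 1 − 6·58/(7·48) = 1 − 348/336 = -0.036

-0.036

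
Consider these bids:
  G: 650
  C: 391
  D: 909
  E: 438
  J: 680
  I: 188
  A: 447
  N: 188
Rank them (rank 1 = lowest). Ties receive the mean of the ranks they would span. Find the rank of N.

Sorted (ascending): 188, 188, 391, 438, 447, 650, 680, 909
The 2 values of 188 occupy positions 1–2 → average rank (1+2)/2 = 1.5.
N has value 188 → rank 1.5.

1.5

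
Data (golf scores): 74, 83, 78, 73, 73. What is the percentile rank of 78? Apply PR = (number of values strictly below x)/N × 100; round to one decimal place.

N = 5.
Strictly below 78: 3. Equal to 78: 1.
PR = 3/5 × 100 = 60.0

60.0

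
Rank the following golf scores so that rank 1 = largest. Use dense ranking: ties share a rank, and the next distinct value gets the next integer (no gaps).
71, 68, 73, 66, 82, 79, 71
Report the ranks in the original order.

Sorted (descending): 82, 79, 73, 71, 71, 68, 66
The 2 values of 71 share dense rank 4.
Remaining distinct values take the next consecutive integers.

4, 5, 3, 6, 1, 2, 4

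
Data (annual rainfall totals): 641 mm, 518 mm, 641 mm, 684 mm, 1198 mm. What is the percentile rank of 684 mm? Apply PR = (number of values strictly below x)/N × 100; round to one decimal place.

N = 5.
Strictly below 684: 3. Equal to 684: 1.
PR = 3/5 × 100 = 60.0

60.0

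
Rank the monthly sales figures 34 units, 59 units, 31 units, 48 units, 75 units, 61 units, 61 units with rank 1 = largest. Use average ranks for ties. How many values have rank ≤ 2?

Sorted (descending): 75, 61, 61, 59, 48, 34, 31
The 2 values of 61 occupy positions 2–3 → average rank (2+3)/2 = 2.5.
Ranks ≤ 2: {1} → 1 value.

1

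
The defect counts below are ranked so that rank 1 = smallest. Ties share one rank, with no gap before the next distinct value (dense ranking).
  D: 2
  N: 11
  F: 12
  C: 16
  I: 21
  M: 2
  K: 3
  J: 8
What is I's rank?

7

Sorted (ascending): 2, 2, 3, 8, 11, 12, 16, 21
The 2 values of 2 share dense rank 1.
Remaining distinct values take the next consecutive integers.
I has value 21 → rank 7.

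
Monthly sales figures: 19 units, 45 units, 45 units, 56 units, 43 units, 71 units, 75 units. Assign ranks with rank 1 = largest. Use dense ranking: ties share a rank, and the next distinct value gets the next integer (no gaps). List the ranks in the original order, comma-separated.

Sorted (descending): 75, 71, 56, 45, 45, 43, 19
The 2 values of 45 share dense rank 4.
Remaining distinct values take the next consecutive integers.

6, 4, 4, 3, 5, 2, 1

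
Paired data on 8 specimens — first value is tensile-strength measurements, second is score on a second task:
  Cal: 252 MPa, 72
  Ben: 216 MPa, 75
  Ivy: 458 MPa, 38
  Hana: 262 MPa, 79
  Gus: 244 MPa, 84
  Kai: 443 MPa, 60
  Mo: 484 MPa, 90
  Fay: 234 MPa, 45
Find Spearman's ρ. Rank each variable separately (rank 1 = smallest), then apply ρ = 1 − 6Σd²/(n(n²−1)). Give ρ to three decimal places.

0.071

Ranks of variable 1: 4, 1, 7, 5, 3, 6, 8, 2
Ranks of variable 2: 4, 5, 1, 6, 7, 3, 8, 2
d = r₁ − r₂: 0, -4, 6, -1, -4, 3, 0, 0
d²: 0, 16, 36, 1, 16, 9, 0, 0; Σd² = 78
ρ = 1 − 6·78/(8·63) = 1 − 468/504 = 0.071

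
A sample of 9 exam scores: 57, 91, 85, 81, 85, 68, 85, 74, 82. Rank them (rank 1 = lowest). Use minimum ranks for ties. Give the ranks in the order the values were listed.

1, 9, 6, 4, 6, 2, 6, 3, 5

Sorted (ascending): 57, 68, 74, 81, 82, 85, 85, 85, 91
The 3 values of 85 occupy positions 6–8 → each gets rank 6.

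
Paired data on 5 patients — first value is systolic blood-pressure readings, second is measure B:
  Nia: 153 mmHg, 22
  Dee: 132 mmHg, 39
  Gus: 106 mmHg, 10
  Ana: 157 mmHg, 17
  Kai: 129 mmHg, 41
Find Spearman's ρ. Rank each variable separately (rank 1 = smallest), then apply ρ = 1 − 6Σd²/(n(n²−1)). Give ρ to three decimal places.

Ranks of variable 1: 4, 3, 1, 5, 2
Ranks of variable 2: 3, 4, 1, 2, 5
d = r₁ − r₂: 1, -1, 0, 3, -3
d²: 1, 1, 0, 9, 9; Σd² = 20
ρ = 1 − 6·20/(5·24) = 1 − 120/120 = 0.000

0.000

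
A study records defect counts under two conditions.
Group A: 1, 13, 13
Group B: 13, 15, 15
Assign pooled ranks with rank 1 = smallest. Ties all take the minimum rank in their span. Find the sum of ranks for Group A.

5

Sorted (ascending): 1, 13, 13, 13, 15, 15
The 3 values of 13 occupy positions 2–4 → each gets rank 2.
The 2 values of 15 occupy positions 5–6 → each gets rank 5.
Group A values → pooled ranks: 1→1, 13→2, 13→2
Rank sum = 1 + 2 + 2 = 5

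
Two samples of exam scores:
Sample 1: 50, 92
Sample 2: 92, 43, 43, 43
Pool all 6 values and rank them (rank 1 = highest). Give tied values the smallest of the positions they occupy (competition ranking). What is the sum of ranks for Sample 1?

Sorted (descending): 92, 92, 50, 43, 43, 43
The 2 values of 92 occupy positions 1–2 → each gets rank 1.
The 3 values of 43 occupy positions 4–6 → each gets rank 4.
Sample 1 values → pooled ranks: 50→3, 92→1
Rank sum = 3 + 1 = 4

4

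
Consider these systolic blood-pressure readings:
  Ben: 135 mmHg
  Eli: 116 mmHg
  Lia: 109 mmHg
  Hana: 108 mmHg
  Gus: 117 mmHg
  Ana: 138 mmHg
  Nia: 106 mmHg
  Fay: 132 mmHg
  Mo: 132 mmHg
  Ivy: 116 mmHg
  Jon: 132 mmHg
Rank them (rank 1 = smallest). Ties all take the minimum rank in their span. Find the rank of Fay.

Sorted (ascending): 106, 108, 109, 116, 116, 117, 132, 132, 132, 135, 138
The 2 values of 116 occupy positions 4–5 → each gets rank 4.
The 3 values of 132 occupy positions 7–9 → each gets rank 7.
Fay has value 132 mmHg → rank 7.

7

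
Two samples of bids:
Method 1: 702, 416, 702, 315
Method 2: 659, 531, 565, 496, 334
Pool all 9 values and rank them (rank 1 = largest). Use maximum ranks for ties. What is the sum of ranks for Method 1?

Sorted (descending): 702, 702, 659, 565, 531, 496, 416, 334, 315
The 2 values of 702 occupy positions 1–2 → each gets rank 2.
Method 1 values → pooled ranks: 702→2, 416→7, 702→2, 315→9
Rank sum = 2 + 7 + 2 + 9 = 20

20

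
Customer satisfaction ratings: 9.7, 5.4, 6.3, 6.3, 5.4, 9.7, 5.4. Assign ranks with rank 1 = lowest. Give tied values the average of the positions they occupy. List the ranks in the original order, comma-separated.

6.5, 2, 4.5, 4.5, 2, 6.5, 2

Sorted (ascending): 5.4, 5.4, 5.4, 6.3, 6.3, 9.7, 9.7
The 3 values of 5.4 occupy positions 1–3 → average rank 2.
The 2 values of 6.3 occupy positions 4–5 → average rank (4+5)/2 = 4.5.
The 2 values of 9.7 occupy positions 6–7 → average rank (6+7)/2 = 6.5.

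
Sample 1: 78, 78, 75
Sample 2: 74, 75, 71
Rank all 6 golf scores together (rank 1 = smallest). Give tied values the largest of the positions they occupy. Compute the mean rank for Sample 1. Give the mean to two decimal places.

5.33

Sorted (ascending): 71, 74, 75, 75, 78, 78
The 2 values of 75 occupy positions 3–4 → each gets rank 4.
The 2 values of 78 occupy positions 5–6 → each gets rank 6.
Sample 1 values → pooled ranks: 78→6, 78→6, 75→4
Mean rank = (6 + 6 + 4) / 3 = 5.33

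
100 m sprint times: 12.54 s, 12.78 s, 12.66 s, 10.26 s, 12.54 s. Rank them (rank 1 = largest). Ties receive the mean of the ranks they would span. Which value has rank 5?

10.26

Sorted (descending): 12.78, 12.66, 12.54, 12.54, 10.26
The 2 values of 12.54 occupy positions 3–4 → average rank (3+4)/2 = 3.5.
Rank 5 → value 10.26.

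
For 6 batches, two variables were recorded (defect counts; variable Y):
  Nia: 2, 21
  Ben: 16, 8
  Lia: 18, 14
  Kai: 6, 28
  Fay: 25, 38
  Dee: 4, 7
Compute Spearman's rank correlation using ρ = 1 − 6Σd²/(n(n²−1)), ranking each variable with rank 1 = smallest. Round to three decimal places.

Ranks of variable 1: 1, 4, 5, 3, 6, 2
Ranks of variable 2: 4, 2, 3, 5, 6, 1
d = r₁ − r₂: -3, 2, 2, -2, 0, 1
d²: 9, 4, 4, 4, 0, 1; Σd² = 22
ρ = 1 − 6·22/(6·35) = 1 − 132/210 = 0.371

0.371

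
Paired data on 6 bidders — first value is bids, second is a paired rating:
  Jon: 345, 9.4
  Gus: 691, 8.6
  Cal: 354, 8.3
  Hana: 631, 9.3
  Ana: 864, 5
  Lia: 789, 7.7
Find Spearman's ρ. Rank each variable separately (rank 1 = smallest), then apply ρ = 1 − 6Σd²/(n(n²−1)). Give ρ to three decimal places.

-0.829

Ranks of variable 1: 1, 4, 2, 3, 6, 5
Ranks of variable 2: 6, 4, 3, 5, 1, 2
d = r₁ − r₂: -5, 0, -1, -2, 5, 3
d²: 25, 0, 1, 4, 25, 9; Σd² = 64
ρ = 1 − 6·64/(6·35) = 1 − 384/210 = -0.829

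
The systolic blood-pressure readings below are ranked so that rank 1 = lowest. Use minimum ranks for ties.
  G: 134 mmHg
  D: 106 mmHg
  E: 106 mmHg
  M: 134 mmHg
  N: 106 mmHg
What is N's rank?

1

Sorted (ascending): 106, 106, 106, 134, 134
The 3 values of 106 occupy positions 1–3 → each gets rank 1.
The 2 values of 134 occupy positions 4–5 → each gets rank 4.
N has value 106 mmHg → rank 1.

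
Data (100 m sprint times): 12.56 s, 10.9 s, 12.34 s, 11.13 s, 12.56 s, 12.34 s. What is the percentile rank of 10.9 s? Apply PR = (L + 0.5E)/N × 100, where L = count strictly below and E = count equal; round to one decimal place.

8.3

N = 6.
Strictly below 10.9: 0. Equal to 10.9: 1.
PR = (0 + 0.5·1)/6 × 100 = 8.3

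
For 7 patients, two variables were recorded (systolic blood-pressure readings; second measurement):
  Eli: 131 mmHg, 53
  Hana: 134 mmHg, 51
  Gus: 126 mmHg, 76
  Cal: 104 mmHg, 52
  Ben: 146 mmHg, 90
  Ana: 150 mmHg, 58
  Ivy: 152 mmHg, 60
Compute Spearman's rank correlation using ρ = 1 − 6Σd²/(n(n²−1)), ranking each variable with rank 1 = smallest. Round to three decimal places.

Ranks of variable 1: 3, 4, 2, 1, 5, 6, 7
Ranks of variable 2: 3, 1, 6, 2, 7, 4, 5
d = r₁ − r₂: 0, 3, -4, -1, -2, 2, 2
d²: 0, 9, 16, 1, 4, 4, 4; Σd² = 38
ρ = 1 − 6·38/(7·48) = 1 − 228/336 = 0.321

0.321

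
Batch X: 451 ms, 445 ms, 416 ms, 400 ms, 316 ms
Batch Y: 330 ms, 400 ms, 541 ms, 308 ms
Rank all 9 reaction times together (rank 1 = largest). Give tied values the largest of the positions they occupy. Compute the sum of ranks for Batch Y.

23

Sorted (descending): 541, 451, 445, 416, 400, 400, 330, 316, 308
The 2 values of 400 occupy positions 5–6 → each gets rank 6.
Batch Y values → pooled ranks: 330→7, 400→6, 541→1, 308→9
Rank sum = 7 + 6 + 1 + 9 = 23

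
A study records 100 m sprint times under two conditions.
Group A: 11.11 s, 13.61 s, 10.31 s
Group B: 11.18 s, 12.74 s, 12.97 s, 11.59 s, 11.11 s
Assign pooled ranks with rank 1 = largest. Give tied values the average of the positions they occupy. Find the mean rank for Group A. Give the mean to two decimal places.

Sorted (descending): 13.61, 12.97, 12.74, 11.59, 11.18, 11.11, 11.11, 10.31
The 2 values of 11.11 occupy positions 6–7 → average rank (6+7)/2 = 6.5.
Group A values → pooled ranks: 11.11→6.5, 13.61→1, 10.31→8
Mean rank = (6.5 + 1 + 8) / 3 = 5.17

5.17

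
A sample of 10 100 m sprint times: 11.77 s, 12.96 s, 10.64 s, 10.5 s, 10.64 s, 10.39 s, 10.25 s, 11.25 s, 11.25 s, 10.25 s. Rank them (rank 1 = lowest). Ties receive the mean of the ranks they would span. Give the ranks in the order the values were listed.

9, 10, 5.5, 4, 5.5, 3, 1.5, 7.5, 7.5, 1.5

Sorted (ascending): 10.25, 10.25, 10.39, 10.5, 10.64, 10.64, 11.25, 11.25, 11.77, 12.96
The 2 values of 10.25 occupy positions 1–2 → average rank (1+2)/2 = 1.5.
The 2 values of 10.64 occupy positions 5–6 → average rank (5+6)/2 = 5.5.
The 2 values of 11.25 occupy positions 7–8 → average rank (7+8)/2 = 7.5.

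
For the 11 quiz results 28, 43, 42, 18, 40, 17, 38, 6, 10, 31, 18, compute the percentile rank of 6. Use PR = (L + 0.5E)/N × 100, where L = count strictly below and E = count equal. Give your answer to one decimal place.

N = 11.
Strictly below 6: 0. Equal to 6: 1.
PR = (0 + 0.5·1)/11 × 100 = 4.5

4.5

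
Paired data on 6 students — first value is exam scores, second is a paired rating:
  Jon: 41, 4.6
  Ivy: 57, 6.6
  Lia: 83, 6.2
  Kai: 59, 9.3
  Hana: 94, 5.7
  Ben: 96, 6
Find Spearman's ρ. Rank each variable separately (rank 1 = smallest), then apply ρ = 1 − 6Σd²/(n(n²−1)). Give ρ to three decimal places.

Ranks of variable 1: 1, 2, 4, 3, 5, 6
Ranks of variable 2: 1, 5, 4, 6, 2, 3
d = r₁ − r₂: 0, -3, 0, -3, 3, 3
d²: 0, 9, 0, 9, 9, 9; Σd² = 36
ρ = 1 − 6·36/(6·35) = 1 − 216/210 = -0.029

-0.029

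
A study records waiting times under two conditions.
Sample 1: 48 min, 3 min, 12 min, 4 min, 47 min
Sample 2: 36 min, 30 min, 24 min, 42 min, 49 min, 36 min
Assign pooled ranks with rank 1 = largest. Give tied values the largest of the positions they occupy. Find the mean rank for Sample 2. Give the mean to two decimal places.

5.33

Sorted (descending): 49, 48, 47, 42, 36, 36, 30, 24, 12, 4, 3
The 2 values of 36 occupy positions 5–6 → each gets rank 6.
Sample 2 values → pooled ranks: 36→6, 30→7, 24→8, 42→4, 49→1, 36→6
Mean rank = (6 + 7 + 8 + 4 + 1 + 6) / 6 = 5.33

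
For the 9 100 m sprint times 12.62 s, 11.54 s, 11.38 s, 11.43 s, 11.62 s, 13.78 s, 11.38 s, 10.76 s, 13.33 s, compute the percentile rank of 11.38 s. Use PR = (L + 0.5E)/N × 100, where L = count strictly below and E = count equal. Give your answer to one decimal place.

N = 9.
Strictly below 11.38: 1. Equal to 11.38: 2.
PR = (1 + 0.5·2)/9 × 100 = 22.2

22.2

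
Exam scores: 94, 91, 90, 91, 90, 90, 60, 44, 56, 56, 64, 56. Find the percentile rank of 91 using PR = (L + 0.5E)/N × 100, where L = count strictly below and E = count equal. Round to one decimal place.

83.3

N = 12.
Strictly below 91: 9. Equal to 91: 2.
PR = (9 + 0.5·2)/12 × 100 = 83.3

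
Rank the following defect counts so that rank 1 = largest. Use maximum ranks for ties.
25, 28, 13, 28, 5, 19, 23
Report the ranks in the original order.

3, 2, 6, 2, 7, 5, 4

Sorted (descending): 28, 28, 25, 23, 19, 13, 5
The 2 values of 28 occupy positions 1–2 → each gets rank 2.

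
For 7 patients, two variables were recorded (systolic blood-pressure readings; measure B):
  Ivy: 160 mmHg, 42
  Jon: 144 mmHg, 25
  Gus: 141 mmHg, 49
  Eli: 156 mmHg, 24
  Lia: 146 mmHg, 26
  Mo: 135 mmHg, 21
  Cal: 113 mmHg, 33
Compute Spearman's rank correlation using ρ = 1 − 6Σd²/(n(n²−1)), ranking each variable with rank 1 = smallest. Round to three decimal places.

Ranks of variable 1: 7, 4, 3, 6, 5, 2, 1
Ranks of variable 2: 6, 3, 7, 2, 4, 1, 5
d = r₁ − r₂: 1, 1, -4, 4, 1, 1, -4
d²: 1, 1, 16, 16, 1, 1, 16; Σd² = 52
ρ = 1 − 6·52/(7·48) = 1 − 312/336 = 0.071

0.071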